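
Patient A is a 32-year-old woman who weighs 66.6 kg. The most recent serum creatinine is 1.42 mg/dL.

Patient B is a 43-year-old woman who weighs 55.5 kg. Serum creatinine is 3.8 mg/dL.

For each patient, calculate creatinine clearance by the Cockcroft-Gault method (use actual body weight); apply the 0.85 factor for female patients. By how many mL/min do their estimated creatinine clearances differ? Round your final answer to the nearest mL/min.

Patient A: CrCl = (140 − 32) × 66.6 / (72 × 1.42) × 0.85 = 7192.8 / 102.24 × 0.85 ≈ 59.8 mL/min
Patient B: CrCl = (140 − 43) × 55.5 / (72 × 3.8) × 0.85 = 5383.5 / 273.60 × 0.85 ≈ 16.7 mL/min
|59.8 − 16.7| = 43.1 mL/min

43 mL/min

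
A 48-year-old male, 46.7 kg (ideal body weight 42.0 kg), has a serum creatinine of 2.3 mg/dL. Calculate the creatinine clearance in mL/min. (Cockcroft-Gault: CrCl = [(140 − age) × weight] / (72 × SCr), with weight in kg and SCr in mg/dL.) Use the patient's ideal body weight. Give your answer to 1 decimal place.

23.3 mL/min

CrCl = (140 − 48) × 42 / (72 × 2.3) = 3864.0 / 165.60 ≈ 23.3 mL/min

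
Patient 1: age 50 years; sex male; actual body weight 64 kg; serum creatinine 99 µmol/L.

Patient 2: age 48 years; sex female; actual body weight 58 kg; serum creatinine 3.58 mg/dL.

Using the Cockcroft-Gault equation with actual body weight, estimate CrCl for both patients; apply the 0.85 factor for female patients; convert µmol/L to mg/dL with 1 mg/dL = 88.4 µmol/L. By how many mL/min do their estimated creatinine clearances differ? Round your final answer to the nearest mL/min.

Patient 1: SCr = 99 / 88.4 = 1.12 mg/dL
Patient 1: CrCl = (140 − 50) × 64 / (72 × 1.12) = 5760.0 / 80.64 ≈ 71.4 mL/min
Patient 2: CrCl = (140 − 48) × 58 / (72 × 3.58) × 0.85 = 5336.0 / 257.76 × 0.85 ≈ 17.6 mL/min
|71.4 − 17.6| = 53.8 mL/min

54 mL/min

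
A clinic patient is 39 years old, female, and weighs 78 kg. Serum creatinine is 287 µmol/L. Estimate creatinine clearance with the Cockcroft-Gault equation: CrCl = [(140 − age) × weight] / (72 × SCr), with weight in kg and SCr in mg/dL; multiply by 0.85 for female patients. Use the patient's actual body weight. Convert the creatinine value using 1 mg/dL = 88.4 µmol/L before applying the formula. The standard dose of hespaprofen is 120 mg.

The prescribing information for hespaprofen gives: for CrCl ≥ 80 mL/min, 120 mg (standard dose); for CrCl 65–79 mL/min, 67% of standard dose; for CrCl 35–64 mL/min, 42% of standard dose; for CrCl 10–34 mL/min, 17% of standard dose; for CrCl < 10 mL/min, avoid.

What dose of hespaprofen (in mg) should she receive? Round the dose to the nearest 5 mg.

20 mg

SCr = 287 / 88.4 = 3.247 mg/dL
CrCl = (140 − 39) × 78 / (72 × 3.247) × 0.85 = 7878.0 / 233.78 × 0.85 ≈ 28.6 mL/min
CrCl ≈ 29 mL/min → bracket 10–34 mL/min.
17% of 120 mg = 20.4 mg → 20 mg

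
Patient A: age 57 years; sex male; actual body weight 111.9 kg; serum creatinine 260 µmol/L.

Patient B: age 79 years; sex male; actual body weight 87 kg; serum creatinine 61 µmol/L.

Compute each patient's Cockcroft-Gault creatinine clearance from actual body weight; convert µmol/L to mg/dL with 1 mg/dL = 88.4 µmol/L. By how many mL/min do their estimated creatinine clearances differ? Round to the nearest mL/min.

63 mL/min

Patient A: SCr = 260 / 88.4 = 2.941 mg/dL
Patient A: CrCl = (140 − 57) × 111.9 / (72 × 2.941) = 9287.7 / 211.75 ≈ 43.9 mL/min
Patient B: SCr = 61 / 88.4 = 0.69 mg/dL
Patient B: CrCl = (140 − 79) × 87 / (72 × 0.69) = 5307.0 / 49.68 ≈ 106.8 mL/min
|43.9 − 106.8| = 62.9 mL/min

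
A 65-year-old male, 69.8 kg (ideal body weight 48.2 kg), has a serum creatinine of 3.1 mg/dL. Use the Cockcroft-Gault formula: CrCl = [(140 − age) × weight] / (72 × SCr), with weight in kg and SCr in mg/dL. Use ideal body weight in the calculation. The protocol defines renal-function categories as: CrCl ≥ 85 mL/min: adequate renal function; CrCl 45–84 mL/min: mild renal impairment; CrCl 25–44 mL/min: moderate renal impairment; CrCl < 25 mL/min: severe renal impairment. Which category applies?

CrCl = (140 − 65) × 48.2 / (72 × 3.1) = 3615.0 / 223.20 ≈ 16.2 mL/min
16 mL/min falls in the 'severe renal impairment' range.

severe renal impairment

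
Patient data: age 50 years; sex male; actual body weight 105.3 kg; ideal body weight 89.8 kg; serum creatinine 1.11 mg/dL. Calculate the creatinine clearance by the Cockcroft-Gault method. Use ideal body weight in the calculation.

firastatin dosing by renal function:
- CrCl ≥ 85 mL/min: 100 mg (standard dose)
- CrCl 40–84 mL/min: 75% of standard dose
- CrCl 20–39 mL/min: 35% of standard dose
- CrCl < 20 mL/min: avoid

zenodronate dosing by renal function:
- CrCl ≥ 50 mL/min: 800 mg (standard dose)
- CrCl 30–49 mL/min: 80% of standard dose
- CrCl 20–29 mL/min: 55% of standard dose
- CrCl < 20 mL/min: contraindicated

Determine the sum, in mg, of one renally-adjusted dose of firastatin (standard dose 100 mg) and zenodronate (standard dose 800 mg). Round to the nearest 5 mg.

900 mg

CrCl = (140 − 50) × 89.8 / (72 × 1.11) = 8082.0 / 79.92 ≈ 101.1 mL/min
CrCl ≈ 101 mL/min.
firastatin: ≥ 85 mL/min → 100% of 100 mg = 100 mg.
zenodronate: ≥ 50 mL/min → 100% of 800 mg = 800 mg.
Total = 100 + 800 = 900 mg.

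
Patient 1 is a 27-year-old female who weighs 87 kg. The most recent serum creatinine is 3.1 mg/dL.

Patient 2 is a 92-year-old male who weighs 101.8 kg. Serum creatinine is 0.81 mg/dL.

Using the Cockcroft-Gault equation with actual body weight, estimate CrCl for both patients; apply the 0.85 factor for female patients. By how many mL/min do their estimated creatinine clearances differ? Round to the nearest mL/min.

46 mL/min

Patient 1: CrCl = (140 − 27) × 87 / (72 × 3.1) × 0.85 = 9831.0 / 223.20 × 0.85 ≈ 37.4 mL/min
Patient 2: CrCl = (140 − 92) × 101.8 / (72 × 0.81) = 4886.4 / 58.32 ≈ 83.8 mL/min
|37.4 − 83.8| = 46.4 mL/min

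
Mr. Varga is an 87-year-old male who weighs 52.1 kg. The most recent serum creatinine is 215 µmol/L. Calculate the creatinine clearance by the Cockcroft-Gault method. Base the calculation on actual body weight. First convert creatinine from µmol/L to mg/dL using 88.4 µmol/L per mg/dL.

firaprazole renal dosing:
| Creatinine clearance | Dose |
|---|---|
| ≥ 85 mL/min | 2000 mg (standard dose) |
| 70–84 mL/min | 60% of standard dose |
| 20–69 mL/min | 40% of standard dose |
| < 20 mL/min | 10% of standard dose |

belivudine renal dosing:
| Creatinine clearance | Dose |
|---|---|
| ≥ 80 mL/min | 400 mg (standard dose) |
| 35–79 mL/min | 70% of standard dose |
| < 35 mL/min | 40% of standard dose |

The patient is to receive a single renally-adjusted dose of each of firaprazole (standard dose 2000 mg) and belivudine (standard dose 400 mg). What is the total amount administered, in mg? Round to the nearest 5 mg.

SCr = 215 / 88.4 = 2.432 mg/dL
CrCl = (140 − 87) × 52.1 / (72 × 2.432) = 2761.3 / 175.10 ≈ 15.8 mL/min
CrCl ≈ 16 mL/min.
firaprazole: < 20 mL/min → 10% of 2000 mg = 200 mg.
belivudine: < 35 mL/min → 40% of 400 mg = 160 mg.
Total = 200 + 160 = 360 mg.

360 mg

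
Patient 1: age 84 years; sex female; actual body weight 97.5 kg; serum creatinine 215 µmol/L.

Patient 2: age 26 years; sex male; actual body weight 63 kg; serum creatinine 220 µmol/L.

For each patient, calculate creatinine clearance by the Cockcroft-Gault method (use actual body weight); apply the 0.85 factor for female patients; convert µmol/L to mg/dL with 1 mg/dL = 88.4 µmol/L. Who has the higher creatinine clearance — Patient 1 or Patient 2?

Patient 2

Patient 1: SCr = 215 / 88.4 = 2.432 mg/dL
Patient 1: CrCl = (140 − 84) × 97.5 / (72 × 2.432) × 0.85 = 5460.0 / 175.10 × 0.85 ≈ 26.5 mL/min
Patient 2: SCr = 220 / 88.4 = 2.489 mg/dL
Patient 2: CrCl = (140 − 26) × 63 / (72 × 2.489) = 7182.0 / 179.21 ≈ 40.1 mL/min
26.5 vs 40.1 mL/min → Patient 2 is higher.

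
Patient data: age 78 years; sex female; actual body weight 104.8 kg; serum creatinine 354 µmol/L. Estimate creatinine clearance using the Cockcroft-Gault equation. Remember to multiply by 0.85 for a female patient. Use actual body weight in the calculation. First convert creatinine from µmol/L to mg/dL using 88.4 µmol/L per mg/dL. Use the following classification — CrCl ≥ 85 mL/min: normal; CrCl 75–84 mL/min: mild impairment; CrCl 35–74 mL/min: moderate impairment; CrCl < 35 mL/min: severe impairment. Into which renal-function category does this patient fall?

SCr = 354 / 88.4 = 4.005 mg/dL
CrCl = (140 − 78) × 104.8 / (72 × 4.005) × 0.85 = 6497.6 / 288.36 × 0.85 ≈ 19.2 mL/min
19 mL/min falls in the 'severe impairment' range.

severe impairment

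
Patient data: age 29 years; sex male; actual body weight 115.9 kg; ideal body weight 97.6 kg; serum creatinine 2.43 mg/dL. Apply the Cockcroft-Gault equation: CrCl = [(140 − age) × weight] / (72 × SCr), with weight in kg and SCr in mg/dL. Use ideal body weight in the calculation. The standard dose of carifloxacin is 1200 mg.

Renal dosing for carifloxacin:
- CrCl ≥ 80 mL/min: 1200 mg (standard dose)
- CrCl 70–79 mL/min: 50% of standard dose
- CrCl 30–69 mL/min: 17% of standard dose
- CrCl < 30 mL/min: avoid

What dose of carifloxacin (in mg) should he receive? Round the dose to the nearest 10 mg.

200 mg

CrCl = (140 − 29) × 97.6 / (72 × 2.43) = 10833.6 / 174.96 ≈ 61.9 mL/min
CrCl ≈ 62 mL/min → bracket 30–69 mL/min.
17% of 1200 mg = 204 mg → 200 mg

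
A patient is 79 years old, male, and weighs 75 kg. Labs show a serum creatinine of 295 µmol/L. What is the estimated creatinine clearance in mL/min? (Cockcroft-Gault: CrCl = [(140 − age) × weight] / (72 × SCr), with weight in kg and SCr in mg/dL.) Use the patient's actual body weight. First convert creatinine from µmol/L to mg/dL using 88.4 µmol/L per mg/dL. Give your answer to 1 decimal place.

SCr = 295 / 88.4 = 3.337 mg/dL
CrCl = (140 − 79) × 75 / (72 × 3.337) = 4575.0 / 240.26 ≈ 19.0 mL/min

19.0 mL/min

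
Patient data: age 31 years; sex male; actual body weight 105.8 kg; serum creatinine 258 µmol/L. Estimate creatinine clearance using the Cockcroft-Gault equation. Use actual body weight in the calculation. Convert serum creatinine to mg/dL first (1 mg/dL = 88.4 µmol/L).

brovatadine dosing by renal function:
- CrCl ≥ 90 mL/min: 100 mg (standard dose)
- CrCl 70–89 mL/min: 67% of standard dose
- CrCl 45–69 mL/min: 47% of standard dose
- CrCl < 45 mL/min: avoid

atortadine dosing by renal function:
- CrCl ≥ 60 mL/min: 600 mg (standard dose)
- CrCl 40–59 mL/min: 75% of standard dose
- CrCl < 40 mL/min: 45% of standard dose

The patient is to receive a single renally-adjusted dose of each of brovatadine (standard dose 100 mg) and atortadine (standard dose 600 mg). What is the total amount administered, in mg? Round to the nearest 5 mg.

SCr = 258 / 88.4 = 2.919 mg/dL
CrCl = (140 − 31) × 105.8 / (72 × 2.919) = 11532.2 / 210.17 ≈ 54.9 mL/min
CrCl ≈ 55 mL/min.
brovatadine: 45–69 mL/min → 47% of 100 mg = 47 mg.
atortadine: 40–59 mL/min → 75% of 600 mg = 450 mg.
Total = 47 + 450 = 497 mg.

495 mg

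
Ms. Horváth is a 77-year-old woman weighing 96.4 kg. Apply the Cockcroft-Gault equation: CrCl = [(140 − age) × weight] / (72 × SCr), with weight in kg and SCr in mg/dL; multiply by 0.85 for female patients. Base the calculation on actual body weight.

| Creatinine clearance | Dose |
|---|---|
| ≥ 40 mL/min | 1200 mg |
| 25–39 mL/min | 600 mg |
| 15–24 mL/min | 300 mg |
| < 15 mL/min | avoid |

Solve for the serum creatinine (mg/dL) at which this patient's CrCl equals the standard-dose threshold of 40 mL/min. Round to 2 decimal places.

1.79 mg/dL

Standard dose requires CrCl ≥ 40 mL/min.
Set (140 − 77) × 96.4 × 0.85 / (72 × SCr) = 40
SCr = (140 − 77) × 96.4 × 0.85 / (72 × 40) = 1.792 mg/dL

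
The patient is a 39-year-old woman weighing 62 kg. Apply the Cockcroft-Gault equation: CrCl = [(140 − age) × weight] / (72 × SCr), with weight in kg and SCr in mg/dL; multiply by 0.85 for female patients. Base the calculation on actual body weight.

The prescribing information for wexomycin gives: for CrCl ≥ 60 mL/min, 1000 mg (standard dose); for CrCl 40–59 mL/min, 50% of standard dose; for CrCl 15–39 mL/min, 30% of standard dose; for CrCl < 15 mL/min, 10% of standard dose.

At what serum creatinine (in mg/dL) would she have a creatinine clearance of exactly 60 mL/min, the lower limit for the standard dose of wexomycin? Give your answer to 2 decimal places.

Standard dose requires CrCl ≥ 60 mL/min.
Set (140 − 39) × 62 × 0.85 / (72 × SCr) = 60
SCr = (140 − 39) × 62 × 0.85 / (72 × 60) = 1.232 mg/dL

1.23 mg/dL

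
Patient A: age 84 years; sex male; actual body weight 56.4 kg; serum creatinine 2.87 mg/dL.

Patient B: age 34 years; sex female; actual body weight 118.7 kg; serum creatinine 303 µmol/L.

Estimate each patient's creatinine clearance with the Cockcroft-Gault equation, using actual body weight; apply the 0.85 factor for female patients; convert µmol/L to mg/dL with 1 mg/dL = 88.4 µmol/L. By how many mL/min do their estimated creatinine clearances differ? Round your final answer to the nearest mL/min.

28 mL/min

Patient A: CrCl = (140 − 84) × 56.4 / (72 × 2.87) = 3158.4 / 206.64 ≈ 15.3 mL/min
Patient B: SCr = 303 / 88.4 = 3.428 mg/dL
Patient B: CrCl = (140 − 34) × 118.7 / (72 × 3.428) × 0.85 = 12582.2 / 246.82 × 0.85 ≈ 43.3 mL/min
|15.3 − 43.3| = 28.0 mL/min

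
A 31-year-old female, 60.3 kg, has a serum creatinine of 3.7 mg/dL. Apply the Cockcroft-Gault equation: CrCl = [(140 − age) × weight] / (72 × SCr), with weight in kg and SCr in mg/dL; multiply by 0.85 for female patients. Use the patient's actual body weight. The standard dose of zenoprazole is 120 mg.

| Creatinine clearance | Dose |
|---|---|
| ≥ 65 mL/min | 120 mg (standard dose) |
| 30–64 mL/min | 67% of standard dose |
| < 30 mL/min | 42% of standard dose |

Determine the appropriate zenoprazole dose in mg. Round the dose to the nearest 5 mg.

CrCl = (140 − 31) × 60.3 / (72 × 3.7) × 0.85 = 6572.7 / 266.40 × 0.85 ≈ 21.0 mL/min
CrCl ≈ 21 mL/min → bracket < 30 mL/min.
42% of 120 mg = 50.4 mg → 50 mg

50 mg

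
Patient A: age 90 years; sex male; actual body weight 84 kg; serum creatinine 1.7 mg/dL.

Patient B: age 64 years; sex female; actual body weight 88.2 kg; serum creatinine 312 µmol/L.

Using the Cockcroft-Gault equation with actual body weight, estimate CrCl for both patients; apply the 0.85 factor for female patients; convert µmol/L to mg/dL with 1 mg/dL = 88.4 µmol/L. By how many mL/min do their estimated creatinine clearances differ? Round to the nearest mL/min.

12 mL/min

Patient A: CrCl = (140 − 90) × 84 / (72 × 1.7) = 4200.0 / 122.40 ≈ 34.3 mL/min
Patient B: SCr = 312 / 88.4 = 3.529 mg/dL
Patient B: CrCl = (140 − 64) × 88.2 / (72 × 3.529) × 0.85 = 6703.2 / 254.09 × 0.85 ≈ 22.4 mL/min
|34.3 − 22.4| = 11.9 mL/min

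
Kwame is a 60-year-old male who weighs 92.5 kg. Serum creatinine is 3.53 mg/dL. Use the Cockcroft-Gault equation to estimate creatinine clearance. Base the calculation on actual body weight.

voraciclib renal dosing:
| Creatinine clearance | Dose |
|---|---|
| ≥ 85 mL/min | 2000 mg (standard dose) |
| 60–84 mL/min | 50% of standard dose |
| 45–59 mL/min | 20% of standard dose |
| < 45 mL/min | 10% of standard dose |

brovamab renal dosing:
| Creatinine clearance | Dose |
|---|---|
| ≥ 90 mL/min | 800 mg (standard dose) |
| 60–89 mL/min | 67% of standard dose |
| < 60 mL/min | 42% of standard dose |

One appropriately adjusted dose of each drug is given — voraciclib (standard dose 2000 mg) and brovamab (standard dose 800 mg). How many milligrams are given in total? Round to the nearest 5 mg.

535 mg

CrCl = (140 − 60) × 92.5 / (72 × 3.53) = 7400.0 / 254.16 ≈ 29.1 mL/min
CrCl ≈ 29 mL/min.
voraciclib: < 45 mL/min → 10% of 2000 mg = 200 mg.
brovamab: < 60 mL/min → 42% of 800 mg = 336 mg.
Total = 200 + 336 = 536 mg.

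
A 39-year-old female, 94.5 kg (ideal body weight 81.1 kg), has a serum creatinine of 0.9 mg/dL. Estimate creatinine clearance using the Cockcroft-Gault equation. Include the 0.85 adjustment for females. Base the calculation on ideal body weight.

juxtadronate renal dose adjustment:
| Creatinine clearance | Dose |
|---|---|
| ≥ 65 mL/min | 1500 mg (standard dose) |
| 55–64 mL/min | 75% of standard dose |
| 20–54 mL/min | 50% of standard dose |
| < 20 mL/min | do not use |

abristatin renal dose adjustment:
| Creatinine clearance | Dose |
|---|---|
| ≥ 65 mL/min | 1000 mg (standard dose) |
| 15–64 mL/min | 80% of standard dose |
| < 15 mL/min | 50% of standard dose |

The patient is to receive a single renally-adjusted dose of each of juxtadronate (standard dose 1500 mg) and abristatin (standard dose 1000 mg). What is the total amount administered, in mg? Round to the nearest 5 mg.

2500 mg

CrCl = (140 − 39) × 81.1 / (72 × 0.9) × 0.85 = 8191.1 / 64.80 × 0.85 ≈ 107.4 mL/min
CrCl ≈ 107 mL/min.
juxtadronate: ≥ 65 mL/min → 100% of 1500 mg = 1500 mg.
abristatin: ≥ 65 mL/min → 100% of 1000 mg = 1000 mg.
Total = 1500 + 1000 = 2500 mg.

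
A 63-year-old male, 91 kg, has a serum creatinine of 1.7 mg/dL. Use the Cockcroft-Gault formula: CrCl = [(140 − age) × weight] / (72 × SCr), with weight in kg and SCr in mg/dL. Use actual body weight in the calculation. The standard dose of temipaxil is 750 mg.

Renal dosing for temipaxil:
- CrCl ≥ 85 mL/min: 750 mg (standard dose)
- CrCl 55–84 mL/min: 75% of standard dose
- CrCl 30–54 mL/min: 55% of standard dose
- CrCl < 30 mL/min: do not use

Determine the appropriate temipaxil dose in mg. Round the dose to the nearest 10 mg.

CrCl = (140 − 63) × 91 / (72 × 1.7) = 7007.0 / 122.40 ≈ 57.2 mL/min
CrCl ≈ 57 mL/min → bracket 55–84 mL/min.
75% of 750 mg = 562.5 mg → 560 mg

560 mg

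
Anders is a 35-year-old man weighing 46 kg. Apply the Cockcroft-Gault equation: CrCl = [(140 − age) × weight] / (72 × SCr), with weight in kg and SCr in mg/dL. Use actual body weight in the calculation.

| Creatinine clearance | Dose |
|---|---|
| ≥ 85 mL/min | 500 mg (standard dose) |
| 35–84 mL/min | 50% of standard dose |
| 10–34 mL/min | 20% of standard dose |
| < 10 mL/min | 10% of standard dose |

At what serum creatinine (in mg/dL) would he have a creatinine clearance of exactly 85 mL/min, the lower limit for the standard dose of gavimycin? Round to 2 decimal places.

Standard dose requires CrCl ≥ 85 mL/min.
Set (140 − 35) × 46 / (72 × SCr) = 85
SCr = (140 − 35) × 46 / (72 × 85) = 0.789 mg/dL

0.79 mg/dL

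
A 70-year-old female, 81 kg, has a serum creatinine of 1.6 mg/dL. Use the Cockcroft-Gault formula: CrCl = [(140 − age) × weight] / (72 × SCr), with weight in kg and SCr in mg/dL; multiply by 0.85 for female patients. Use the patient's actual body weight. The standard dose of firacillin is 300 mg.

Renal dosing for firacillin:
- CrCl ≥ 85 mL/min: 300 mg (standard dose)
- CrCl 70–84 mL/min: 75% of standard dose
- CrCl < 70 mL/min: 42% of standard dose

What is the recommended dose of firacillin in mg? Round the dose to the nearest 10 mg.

130 mg

CrCl = (140 − 70) × 81 / (72 × 1.6) × 0.85 = 5670.0 / 115.20 × 0.85 ≈ 41.8 mL/min
CrCl ≈ 42 mL/min → bracket < 70 mL/min.
42% of 300 mg = 126 mg → 130 mg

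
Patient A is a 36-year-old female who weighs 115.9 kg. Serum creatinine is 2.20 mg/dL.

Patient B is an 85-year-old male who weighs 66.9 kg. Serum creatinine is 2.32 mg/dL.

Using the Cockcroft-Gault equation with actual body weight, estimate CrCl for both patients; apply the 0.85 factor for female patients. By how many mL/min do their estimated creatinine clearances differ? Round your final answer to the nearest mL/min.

43 mL/min

Patient A: CrCl = (140 − 36) × 115.9 / (72 × 2.2) × 0.85 = 12053.6 / 158.40 × 0.85 ≈ 64.7 mL/min
Patient B: CrCl = (140 − 85) × 66.9 / (72 × 2.32) = 3679.5 / 167.04 ≈ 22.0 mL/min
|64.7 − 22.0| = 42.7 mL/min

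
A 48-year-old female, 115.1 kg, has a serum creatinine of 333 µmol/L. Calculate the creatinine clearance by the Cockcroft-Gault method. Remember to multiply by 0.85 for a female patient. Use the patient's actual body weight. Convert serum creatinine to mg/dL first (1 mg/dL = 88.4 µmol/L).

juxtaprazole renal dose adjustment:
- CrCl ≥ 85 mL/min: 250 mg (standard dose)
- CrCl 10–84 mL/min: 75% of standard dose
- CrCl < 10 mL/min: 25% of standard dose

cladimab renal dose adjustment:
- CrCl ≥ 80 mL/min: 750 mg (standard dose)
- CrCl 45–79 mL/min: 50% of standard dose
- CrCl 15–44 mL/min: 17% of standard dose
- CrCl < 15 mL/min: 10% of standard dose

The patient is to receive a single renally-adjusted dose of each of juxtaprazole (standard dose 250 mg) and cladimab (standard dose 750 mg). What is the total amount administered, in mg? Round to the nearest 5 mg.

315 mg

SCr = 333 / 88.4 = 3.767 mg/dL
CrCl = (140 − 48) × 115.1 / (72 × 3.767) × 0.85 = 10589.2 / 271.22 × 0.85 ≈ 33.2 mL/min
CrCl ≈ 33 mL/min.
juxtaprazole: 10–84 mL/min → 75% of 250 mg = 187.5 mg.
cladimab: 15–44 mL/min → 17% of 750 mg = 127.5 mg.
Total = 187.5 + 127.5 = 315 mg.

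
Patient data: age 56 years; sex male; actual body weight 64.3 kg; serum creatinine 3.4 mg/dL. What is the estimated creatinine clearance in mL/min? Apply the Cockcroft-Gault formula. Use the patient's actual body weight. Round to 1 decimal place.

CrCl = (140 − 56) × 64.3 / (72 × 3.4) = 5401.2 / 244.80 ≈ 22.1 mL/min

22.1 mL/min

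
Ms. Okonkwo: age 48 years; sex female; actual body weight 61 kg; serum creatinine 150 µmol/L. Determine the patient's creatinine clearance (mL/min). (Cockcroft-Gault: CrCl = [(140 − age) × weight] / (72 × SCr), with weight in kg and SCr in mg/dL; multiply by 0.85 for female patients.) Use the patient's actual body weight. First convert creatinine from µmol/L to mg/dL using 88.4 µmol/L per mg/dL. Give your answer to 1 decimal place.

SCr = 150 / 88.4 = 1.697 mg/dL
CrCl = (140 − 48) × 61 / (72 × 1.697) × 0.85 = 5612.0 / 122.18 × 0.85 ≈ 39.0 mL/min

39.0 mL/min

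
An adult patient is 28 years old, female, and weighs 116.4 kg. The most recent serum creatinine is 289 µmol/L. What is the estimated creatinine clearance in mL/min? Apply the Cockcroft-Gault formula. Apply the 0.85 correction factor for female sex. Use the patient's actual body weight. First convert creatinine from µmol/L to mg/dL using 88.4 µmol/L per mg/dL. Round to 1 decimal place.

SCr = 289 / 88.4 = 3.269 mg/dL
CrCl = (140 − 28) × 116.4 / (72 × 3.269) × 0.85 = 13036.8 / 235.37 × 0.85 ≈ 47.1 mL/min

47.1 mL/min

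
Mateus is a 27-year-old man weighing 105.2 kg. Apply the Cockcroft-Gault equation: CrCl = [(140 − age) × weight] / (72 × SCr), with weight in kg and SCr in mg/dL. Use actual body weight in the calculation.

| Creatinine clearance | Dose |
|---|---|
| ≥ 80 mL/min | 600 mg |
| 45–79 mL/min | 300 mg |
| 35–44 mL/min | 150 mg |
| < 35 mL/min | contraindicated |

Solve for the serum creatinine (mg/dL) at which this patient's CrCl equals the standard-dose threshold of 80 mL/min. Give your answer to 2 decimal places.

2.06 mg/dL

Standard dose requires CrCl ≥ 80 mL/min.
Set (140 − 27) × 105.2 / (72 × SCr) = 80
SCr = (140 − 27) × 105.2 / (72 × 80) = 2.064 mg/dL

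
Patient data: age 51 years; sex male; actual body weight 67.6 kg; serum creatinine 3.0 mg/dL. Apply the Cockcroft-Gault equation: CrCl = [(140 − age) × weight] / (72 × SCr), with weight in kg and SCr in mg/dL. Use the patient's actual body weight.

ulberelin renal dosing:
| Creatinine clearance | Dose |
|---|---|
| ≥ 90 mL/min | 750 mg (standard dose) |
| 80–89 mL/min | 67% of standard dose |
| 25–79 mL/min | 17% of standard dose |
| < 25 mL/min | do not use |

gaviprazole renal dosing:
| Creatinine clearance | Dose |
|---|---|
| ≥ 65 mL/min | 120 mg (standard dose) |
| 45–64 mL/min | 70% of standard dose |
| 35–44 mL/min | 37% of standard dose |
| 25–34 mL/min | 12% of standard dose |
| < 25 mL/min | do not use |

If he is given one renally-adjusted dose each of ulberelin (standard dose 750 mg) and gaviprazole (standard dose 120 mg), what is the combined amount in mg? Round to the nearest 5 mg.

140 mg

CrCl = (140 − 51) × 67.6 / (72 × 3) = 6016.4 / 216.00 ≈ 27.9 mL/min
CrCl ≈ 28 mL/min.
ulberelin: 25–79 mL/min → 17% of 750 mg = 127.5 mg.
gaviprazole: 25–34 mL/min → 12% of 120 mg = 14.4 mg.
Total = 127.5 + 14.4 = 141.9 mg.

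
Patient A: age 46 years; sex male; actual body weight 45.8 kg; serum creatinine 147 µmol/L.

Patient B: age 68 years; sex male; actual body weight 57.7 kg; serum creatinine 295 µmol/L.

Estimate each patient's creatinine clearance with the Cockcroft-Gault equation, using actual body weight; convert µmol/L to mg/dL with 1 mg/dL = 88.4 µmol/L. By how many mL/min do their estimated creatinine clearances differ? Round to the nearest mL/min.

19 mL/min

Patient A: SCr = 147 / 88.4 = 1.663 mg/dL
Patient A: CrCl = (140 − 46) × 45.8 / (72 × 1.663) = 4305.2 / 119.74 ≈ 36.0 mL/min
Patient B: SCr = 295 / 88.4 = 3.337 mg/dL
Patient B: CrCl = (140 − 68) × 57.7 / (72 × 3.337) = 4154.4 / 240.26 ≈ 17.3 mL/min
|36.0 − 17.3| = 18.7 mL/min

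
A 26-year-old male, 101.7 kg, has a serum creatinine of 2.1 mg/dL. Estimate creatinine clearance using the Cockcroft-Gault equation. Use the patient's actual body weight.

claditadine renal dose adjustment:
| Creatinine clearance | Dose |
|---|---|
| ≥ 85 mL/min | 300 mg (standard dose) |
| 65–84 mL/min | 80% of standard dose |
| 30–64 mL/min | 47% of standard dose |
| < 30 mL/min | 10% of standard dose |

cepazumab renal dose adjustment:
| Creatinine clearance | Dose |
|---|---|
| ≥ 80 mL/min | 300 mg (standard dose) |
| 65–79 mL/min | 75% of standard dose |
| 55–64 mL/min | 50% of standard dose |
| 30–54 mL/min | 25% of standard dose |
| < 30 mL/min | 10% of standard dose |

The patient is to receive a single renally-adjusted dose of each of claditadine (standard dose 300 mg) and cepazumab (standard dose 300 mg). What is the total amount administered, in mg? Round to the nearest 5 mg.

465 mg

CrCl = (140 − 26) × 101.7 / (72 × 2.1) = 11593.8 / 151.20 ≈ 76.7 mL/min
CrCl ≈ 77 mL/min.
claditadine: 65–84 mL/min → 80% of 300 mg = 240 mg.
cepazumab: 65–79 mL/min → 75% of 300 mg = 225 mg.
Total = 240 + 225 = 465 mg.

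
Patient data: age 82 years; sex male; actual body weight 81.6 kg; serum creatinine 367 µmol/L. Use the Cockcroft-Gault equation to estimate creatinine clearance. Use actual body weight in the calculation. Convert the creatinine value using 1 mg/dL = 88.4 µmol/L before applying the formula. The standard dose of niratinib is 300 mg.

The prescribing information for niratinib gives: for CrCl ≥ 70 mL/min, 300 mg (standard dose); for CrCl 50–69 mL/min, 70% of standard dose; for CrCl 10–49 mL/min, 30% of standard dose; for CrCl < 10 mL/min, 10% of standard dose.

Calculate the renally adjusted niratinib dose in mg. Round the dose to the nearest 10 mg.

90 mg

SCr = 367 / 88.4 = 4.152 mg/dL
CrCl = (140 − 82) × 81.6 / (72 × 4.152) = 4732.8 / 298.94 ≈ 15.8 mL/min
CrCl ≈ 16 mL/min → bracket 10–49 mL/min.
30% of 300 mg = 90 mg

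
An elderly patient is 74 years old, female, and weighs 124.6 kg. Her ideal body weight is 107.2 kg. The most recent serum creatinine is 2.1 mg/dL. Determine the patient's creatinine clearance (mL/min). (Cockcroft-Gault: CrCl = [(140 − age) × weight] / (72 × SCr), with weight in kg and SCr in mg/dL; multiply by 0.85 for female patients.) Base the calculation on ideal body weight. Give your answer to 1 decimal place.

CrCl = (140 − 74) × 107.2 / (72 × 2.1) × 0.85 = 7075.2 / 151.20 × 0.85 ≈ 39.8 mL/min

39.8 mL/min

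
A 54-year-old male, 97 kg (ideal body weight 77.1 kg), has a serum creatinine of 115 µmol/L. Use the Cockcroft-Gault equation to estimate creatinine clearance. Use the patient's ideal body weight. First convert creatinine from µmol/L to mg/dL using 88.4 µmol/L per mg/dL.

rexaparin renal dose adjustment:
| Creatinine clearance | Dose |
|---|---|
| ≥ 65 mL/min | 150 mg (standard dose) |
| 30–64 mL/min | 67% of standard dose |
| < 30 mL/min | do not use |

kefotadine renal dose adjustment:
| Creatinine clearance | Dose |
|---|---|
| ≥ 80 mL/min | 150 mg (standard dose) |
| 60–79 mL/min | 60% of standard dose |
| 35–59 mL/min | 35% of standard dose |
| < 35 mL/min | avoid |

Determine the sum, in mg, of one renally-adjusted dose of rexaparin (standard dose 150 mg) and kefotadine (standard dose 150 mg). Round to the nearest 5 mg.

240 mg

SCr = 115 / 88.4 = 1.301 mg/dL
CrCl = (140 − 54) × 77.1 / (72 × 1.301) = 6630.6 / 93.67 ≈ 70.8 mL/min
CrCl ≈ 71 mL/min.
rexaparin: ≥ 65 mL/min → 100% of 150 mg = 150 mg.
kefotadine: 60–79 mL/min → 60% of 150 mg = 90 mg.
Total = 150 + 90 = 240 mg.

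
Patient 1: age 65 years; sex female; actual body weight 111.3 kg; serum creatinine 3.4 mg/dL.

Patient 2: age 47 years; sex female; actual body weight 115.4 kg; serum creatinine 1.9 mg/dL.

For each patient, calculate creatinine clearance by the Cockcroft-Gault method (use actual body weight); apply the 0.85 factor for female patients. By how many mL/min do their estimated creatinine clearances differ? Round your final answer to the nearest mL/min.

Patient 1: CrCl = (140 − 65) × 111.3 / (72 × 3.4) × 0.85 = 8347.5 / 244.80 × 0.85 ≈ 29.0 mL/min
Patient 2: CrCl = (140 − 47) × 115.4 / (72 × 1.9) × 0.85 = 10732.2 / 136.80 × 0.85 ≈ 66.7 mL/min
|29.0 − 66.7| = 37.7 mL/min

38 mL/min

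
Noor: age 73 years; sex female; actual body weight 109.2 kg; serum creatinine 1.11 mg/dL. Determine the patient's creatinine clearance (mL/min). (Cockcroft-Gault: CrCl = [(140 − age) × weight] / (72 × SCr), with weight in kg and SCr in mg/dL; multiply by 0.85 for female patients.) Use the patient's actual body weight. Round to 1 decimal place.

77.8 mL/min

CrCl = (140 − 73) × 109.2 / (72 × 1.11) × 0.85 = 7316.4 / 79.92 × 0.85 ≈ 77.8 mL/min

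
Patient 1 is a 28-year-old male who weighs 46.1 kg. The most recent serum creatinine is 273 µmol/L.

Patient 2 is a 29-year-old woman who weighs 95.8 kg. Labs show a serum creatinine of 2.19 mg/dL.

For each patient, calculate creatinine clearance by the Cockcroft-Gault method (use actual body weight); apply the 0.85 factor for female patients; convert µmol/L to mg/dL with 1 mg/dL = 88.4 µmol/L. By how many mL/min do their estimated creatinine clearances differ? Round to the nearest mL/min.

34 mL/min

Patient 1: SCr = 273 / 88.4 = 3.088 mg/dL
Patient 1: CrCl = (140 − 28) × 46.1 / (72 × 3.088) = 5163.2 / 222.34 ≈ 23.2 mL/min
Patient 2: CrCl = (140 − 29) × 95.8 / (72 × 2.19) × 0.85 = 10633.8 / 157.68 × 0.85 ≈ 57.3 mL/min
|23.2 − 57.3| = 34.1 mL/min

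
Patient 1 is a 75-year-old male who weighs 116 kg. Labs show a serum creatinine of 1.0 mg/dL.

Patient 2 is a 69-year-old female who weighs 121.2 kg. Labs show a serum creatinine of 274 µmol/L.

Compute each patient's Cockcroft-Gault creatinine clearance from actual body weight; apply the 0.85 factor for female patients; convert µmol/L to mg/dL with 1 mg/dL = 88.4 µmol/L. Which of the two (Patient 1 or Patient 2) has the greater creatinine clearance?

Patient 1

Patient 1: CrCl = (140 − 75) × 116 / (72 × 1) = 7540.0 / 72.00 ≈ 104.7 mL/min
Patient 2: SCr = 274 / 88.4 = 3.1 mg/dL
Patient 2: CrCl = (140 − 69) × 121.2 / (72 × 3.1) × 0.85 = 8605.2 / 223.20 × 0.85 ≈ 32.8 mL/min
104.7 vs 32.8 mL/min → Patient 1 is higher.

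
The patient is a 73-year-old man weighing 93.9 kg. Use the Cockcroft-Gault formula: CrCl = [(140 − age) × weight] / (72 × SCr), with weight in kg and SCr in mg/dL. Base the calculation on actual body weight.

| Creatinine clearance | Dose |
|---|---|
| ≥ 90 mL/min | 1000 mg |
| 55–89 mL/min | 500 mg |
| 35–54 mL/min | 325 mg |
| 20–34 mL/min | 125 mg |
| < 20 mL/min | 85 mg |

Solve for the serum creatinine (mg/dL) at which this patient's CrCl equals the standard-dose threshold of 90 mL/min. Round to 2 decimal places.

0.97 mg/dL

Standard dose requires CrCl ≥ 90 mL/min.
Set (140 − 73) × 93.9 / (72 × SCr) = 90
SCr = (140 − 73) × 93.9 / (72 × 90) = 0.971 mg/dL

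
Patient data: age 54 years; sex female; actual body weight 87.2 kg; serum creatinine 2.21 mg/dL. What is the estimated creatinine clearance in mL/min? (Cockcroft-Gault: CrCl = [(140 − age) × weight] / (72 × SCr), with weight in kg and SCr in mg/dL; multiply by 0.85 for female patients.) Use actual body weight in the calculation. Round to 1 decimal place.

40.1 mL/min

CrCl = (140 − 54) × 87.2 / (72 × 2.21) × 0.85 = 7499.2 / 159.12 × 0.85 ≈ 40.1 mL/min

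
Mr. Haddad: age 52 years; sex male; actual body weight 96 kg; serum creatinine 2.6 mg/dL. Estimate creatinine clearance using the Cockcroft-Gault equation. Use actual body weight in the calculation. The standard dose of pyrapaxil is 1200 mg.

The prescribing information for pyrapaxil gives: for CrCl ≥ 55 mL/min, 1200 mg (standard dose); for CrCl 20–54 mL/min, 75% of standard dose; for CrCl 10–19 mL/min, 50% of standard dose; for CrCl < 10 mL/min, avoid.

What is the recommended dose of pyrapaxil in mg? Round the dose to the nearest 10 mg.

CrCl = (140 − 52) × 96 / (72 × 2.6) = 8448.0 / 187.20 ≈ 45.1 mL/min
CrCl ≈ 45 mL/min → bracket 20–54 mL/min.
75% of 1200 mg = 900 mg

900 mg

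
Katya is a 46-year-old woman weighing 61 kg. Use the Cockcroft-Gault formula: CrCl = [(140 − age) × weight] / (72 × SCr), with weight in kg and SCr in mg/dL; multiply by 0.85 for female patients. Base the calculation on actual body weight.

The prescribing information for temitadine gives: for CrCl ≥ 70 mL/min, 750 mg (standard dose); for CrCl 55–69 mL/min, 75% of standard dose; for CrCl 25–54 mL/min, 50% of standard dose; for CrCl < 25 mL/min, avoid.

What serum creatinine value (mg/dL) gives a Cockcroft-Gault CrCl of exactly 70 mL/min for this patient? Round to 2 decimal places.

Standard dose requires CrCl ≥ 70 mL/min.
Set (140 − 46) × 61 × 0.85 / (72 × SCr) = 70
SCr = (140 − 46) × 61 × 0.85 / (72 × 70) = 0.967 mg/dL

0.97 mg/dL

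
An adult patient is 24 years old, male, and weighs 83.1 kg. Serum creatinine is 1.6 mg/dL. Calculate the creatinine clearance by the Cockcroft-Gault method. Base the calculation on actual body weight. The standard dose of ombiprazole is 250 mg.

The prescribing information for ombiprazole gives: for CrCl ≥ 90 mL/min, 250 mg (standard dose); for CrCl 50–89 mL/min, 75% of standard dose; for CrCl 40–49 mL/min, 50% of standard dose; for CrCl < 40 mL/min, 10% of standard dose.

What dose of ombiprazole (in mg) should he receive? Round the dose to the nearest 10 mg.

190 mg

CrCl = (140 − 24) × 83.1 / (72 × 1.6) = 9639.6 / 115.20 ≈ 83.7 mL/min
CrCl ≈ 84 mL/min → bracket 50–89 mL/min.
75% of 250 mg = 187.5 mg → 190 mg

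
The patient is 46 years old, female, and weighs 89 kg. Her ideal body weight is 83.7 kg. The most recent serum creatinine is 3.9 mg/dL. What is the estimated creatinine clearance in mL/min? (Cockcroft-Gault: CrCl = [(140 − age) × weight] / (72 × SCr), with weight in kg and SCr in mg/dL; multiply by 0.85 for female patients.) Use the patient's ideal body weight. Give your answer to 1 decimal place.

CrCl = (140 − 46) × 83.7 / (72 × 3.9) × 0.85 = 7867.8 / 280.80 × 0.85 ≈ 23.8 mL/min

23.8 mL/min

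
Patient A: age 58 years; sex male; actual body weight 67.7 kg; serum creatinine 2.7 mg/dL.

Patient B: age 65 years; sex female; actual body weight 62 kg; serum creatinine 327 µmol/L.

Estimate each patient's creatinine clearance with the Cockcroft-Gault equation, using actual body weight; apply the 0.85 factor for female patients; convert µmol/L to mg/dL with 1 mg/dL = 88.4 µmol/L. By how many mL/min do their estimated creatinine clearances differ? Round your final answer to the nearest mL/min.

14 mL/min

Patient A: CrCl = (140 − 58) × 67.7 / (72 × 2.7) = 5551.4 / 194.40 ≈ 28.6 mL/min
Patient B: SCr = 327 / 88.4 = 3.699 mg/dL
Patient B: CrCl = (140 − 65) × 62 / (72 × 3.699) × 0.85 = 4650.0 / 266.33 × 0.85 ≈ 14.8 mL/min
|28.6 − 14.8| = 13.8 mL/min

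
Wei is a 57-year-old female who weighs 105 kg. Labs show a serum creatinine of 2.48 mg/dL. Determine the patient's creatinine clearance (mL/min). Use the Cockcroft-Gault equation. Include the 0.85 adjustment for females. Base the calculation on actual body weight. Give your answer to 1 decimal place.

CrCl = (140 − 57) × 105 / (72 × 2.48) × 0.85 = 8715.0 / 178.56 × 0.85 ≈ 41.5 mL/min

41.5 mL/min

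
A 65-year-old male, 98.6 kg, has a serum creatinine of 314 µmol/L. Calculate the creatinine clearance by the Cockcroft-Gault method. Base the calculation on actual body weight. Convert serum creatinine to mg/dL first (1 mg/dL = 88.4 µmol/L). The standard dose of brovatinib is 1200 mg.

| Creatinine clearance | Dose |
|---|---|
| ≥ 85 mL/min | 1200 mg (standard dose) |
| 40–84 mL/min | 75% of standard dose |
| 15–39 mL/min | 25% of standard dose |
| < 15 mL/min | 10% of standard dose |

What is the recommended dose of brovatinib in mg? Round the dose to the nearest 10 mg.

SCr = 314 / 88.4 = 3.552 mg/dL
CrCl = (140 − 65) × 98.6 / (72 × 3.552) = 7395.0 / 255.74 ≈ 28.9 mL/min
CrCl ≈ 29 mL/min → bracket 15–39 mL/min.
25% of 1200 mg = 300 mg

300 mg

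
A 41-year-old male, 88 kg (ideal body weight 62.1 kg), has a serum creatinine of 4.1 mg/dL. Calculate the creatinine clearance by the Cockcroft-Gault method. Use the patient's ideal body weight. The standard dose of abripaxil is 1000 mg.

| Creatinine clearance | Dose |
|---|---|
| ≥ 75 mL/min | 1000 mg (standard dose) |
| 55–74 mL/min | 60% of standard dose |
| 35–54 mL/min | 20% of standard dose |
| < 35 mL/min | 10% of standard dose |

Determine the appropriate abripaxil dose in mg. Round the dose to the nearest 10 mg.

CrCl = (140 − 41) × 62.1 / (72 × 4.1) = 6147.9 / 295.20 ≈ 20.8 mL/min
CrCl ≈ 21 mL/min → bracket < 35 mL/min.
10% of 1000 mg = 100 mg

100 mg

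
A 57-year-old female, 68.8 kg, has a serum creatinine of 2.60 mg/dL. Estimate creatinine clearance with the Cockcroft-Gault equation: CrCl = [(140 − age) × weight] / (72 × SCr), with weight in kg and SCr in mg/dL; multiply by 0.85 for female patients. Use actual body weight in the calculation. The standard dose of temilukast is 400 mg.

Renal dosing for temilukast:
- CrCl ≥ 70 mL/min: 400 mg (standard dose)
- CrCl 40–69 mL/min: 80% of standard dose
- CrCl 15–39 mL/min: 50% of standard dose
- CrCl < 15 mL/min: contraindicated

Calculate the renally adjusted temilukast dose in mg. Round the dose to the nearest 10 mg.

200 mg

CrCl = (140 − 57) × 68.8 / (72 × 2.6) × 0.85 = 5710.4 / 187.20 × 0.85 ≈ 25.9 mL/min
CrCl ≈ 26 mL/min → bracket 15–39 mL/min.
50% of 400 mg = 200 mg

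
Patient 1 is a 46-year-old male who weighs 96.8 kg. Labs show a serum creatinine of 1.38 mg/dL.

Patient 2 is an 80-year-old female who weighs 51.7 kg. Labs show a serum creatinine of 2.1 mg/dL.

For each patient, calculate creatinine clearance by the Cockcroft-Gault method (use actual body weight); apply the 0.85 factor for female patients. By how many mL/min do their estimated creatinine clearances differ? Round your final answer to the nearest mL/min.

Patient 1: CrCl = (140 − 46) × 96.8 / (72 × 1.38) = 9099.2 / 99.36 ≈ 91.6 mL/min
Patient 2: CrCl = (140 − 80) × 51.7 / (72 × 2.1) × 0.85 = 3102.0 / 151.20 × 0.85 ≈ 17.4 mL/min
|91.6 − 17.4| = 74.2 mL/min

74 mL/min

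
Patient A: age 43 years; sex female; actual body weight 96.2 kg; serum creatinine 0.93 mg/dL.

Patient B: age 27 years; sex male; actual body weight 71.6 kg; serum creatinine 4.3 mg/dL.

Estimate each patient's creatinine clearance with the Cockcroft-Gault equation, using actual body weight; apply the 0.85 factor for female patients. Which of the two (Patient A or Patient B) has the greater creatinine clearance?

Patient A: CrCl = (140 − 43) × 96.2 / (72 × 0.93) × 0.85 = 9331.4 / 66.96 × 0.85 ≈ 118.5 mL/min
Patient B: CrCl = (140 − 27) × 71.6 / (72 × 4.3) = 8090.8 / 309.60 ≈ 26.1 mL/min
118.5 vs 26.1 mL/min → Patient A is higher.

Patient A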